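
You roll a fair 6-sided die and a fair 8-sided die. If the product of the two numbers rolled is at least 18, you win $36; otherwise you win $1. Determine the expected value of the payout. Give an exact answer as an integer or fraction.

E[payout] = (5/8)·1 + (3/8)·36 = 113/8

113/8 dollars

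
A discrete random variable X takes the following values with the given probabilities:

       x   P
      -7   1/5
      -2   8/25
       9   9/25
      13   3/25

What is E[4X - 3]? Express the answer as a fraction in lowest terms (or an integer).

201/25

E[4x-3] = (1/5)·(-31) + (8/25)·(-11) + (9/25)·33 + (3/25)·49
     = 201/25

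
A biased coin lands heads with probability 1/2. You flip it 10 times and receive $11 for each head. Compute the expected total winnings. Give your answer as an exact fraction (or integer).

$55

E[#heads] = 10·1/2 = 5 (linearity over flips).
E[winnings] = 11·5 = 55.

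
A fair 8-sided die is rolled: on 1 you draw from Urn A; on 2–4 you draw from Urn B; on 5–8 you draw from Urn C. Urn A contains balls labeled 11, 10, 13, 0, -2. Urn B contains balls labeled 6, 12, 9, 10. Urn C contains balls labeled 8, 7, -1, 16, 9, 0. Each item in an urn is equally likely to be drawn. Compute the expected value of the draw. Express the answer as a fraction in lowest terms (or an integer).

E[X | Urn A] = (11 + 10 + 13 + 0 − 2)/5 = 32/5
E[X | Urn B] = (6 + 12 + 9 + 10)/4 = 37/4
E[X | Urn C] = (8 + 7 − 1 + 16 + 9 + 0)/6 = 13/2
E[X] = (1/8)·32/5 + (3/8)·37/4 + (1/2)·13/2 = 1203/160

1203/160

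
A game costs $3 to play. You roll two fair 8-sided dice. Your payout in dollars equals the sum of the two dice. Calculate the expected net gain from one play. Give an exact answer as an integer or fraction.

$6

Distribution of the sum of the two dice: 2 w.p. 1/64, 3 w.p. 1/32, 4 w.p. 3/64, 5 w.p. 1/16, 6 w.p. 5/64, 7 w.p. 3/32, …
E[payout] = (1/64)·2 + (1/32)·3 + (3/64)·4 + (1/16)·5 + (5/64)·6 + (3/32)·7 + (7/64)·8 + (1/8)·9 + (7/64)·10 + (3/32)·11 + (5/64)·12 + (1/16)·13 + (3/64)·14 + (1/32)·15 + (1/64)·16 = 9
Expected profit = 9 − 3 = 6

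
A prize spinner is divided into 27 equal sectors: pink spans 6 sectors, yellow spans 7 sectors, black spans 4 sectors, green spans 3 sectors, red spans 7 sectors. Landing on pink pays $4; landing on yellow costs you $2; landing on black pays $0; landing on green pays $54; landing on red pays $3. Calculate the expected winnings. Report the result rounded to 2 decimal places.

$7.15

E[payout] = (6/27)·4 + (7/27)·(-2) + (4/27)·0 + (3/27)·54 + (7/27)·3 = 193/27
≈ $7.15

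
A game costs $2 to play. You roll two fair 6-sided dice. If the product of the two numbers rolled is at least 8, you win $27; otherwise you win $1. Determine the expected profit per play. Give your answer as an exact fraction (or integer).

134/9 dollars

E[payout] = (7/18)·1 + (11/18)·27 = 152/9
Expected profit = 152/9 − 2 = 134/9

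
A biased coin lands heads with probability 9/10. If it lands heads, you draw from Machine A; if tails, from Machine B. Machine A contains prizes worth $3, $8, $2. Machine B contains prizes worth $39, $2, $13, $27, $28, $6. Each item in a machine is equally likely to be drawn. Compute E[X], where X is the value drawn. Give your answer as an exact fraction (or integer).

349/60 dollars

E[X | Machine A] = (3 + 8 + 2)/3 = 13/3
E[X | Machine B] = (39 + 2 + 13 + 27 + 28 + 6)/6 = 115/6
E[X] = (9/10)·13/3 + (1/10)·115/6 = 349/60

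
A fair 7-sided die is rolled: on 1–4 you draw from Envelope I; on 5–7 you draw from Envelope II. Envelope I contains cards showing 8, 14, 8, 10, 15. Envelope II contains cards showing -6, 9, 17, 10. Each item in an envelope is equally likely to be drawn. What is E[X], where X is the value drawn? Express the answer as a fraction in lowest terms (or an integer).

19/2

E[X | Envelope I] = (8 + 14 + 8 + 10 + 15)/5 = 11
E[X | Envelope II] = (-6 + 9 + 17 + 10)/4 = 15/2
E[X] = (4/7)·11 + (3/7)·15/2 = 19/2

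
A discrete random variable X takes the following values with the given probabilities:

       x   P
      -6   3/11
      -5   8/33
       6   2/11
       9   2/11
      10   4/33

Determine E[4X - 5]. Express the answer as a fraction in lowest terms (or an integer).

E[4x-5] = (3/11)·(-29) + (8/33)·(-25) + (2/11)·19 + (2/11)·31 + (4/33)·35
     = -7/11

-7/11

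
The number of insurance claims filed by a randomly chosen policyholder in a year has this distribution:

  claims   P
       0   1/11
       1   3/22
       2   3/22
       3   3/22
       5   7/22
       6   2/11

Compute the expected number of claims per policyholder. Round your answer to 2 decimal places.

3.50

E[X] = (1/11)·0 + (3/22)·1 + (3/22)·2 + (3/22)·3 + (7/22)·5 + (2/11)·6
     = 7/2 ≈ 3.50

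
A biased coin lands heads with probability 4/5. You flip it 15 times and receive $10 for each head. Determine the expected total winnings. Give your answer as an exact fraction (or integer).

$120

E[#heads] = 15·4/5 = 12 (linearity over flips).
E[winnings] = 10·12 = 120.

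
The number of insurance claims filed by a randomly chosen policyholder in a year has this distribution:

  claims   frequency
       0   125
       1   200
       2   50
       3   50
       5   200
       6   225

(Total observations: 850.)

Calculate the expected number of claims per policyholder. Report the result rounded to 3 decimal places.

3.294

Total = 850, so P(claims=0) = 125/850, etc.
E[X] = (5/34)·0 + (4/17)·1 + (1/17)·2 + (1/17)·3 + (4/17)·5 + (9/34)·6
     = 56/17 ≈ 3.294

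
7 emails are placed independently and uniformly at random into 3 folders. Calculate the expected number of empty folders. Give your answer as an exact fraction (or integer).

128/729

Let Xⱼ=1 if folder j is empty. P(Xⱼ=1) = ((3-1)/3)^7 = 128/2187.
By linearity, E[#empty] = 3·128/2187 = 128/729.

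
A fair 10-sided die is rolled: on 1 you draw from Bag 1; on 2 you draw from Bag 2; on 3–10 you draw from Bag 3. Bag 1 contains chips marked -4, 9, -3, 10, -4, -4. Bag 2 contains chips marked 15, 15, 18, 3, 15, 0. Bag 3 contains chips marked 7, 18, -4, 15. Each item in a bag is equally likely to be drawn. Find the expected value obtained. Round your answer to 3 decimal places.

E[X | Bag 1] = (-4 + 9 − 3 + 10 − 4 − 4)/6 = 2/3
E[X | Bag 2] = (15 + 15 + 18 + 3 + 15 + 0)/6 = 11
E[X | Bag 3] = (7 + 18 − 4 + 15)/4 = 9
E[X] = (1/10)·2/3 + (1/10)·11 + (4/5)·9 = 251/30 ≈ 8.367

8.367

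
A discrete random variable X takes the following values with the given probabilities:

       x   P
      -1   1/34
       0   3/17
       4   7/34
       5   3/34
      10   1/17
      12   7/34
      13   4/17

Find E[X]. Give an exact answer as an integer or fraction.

E[X] = (1/34)·(-1) + (3/17)·0 + (7/34)·4 + (3/34)·5 + (1/17)·10 + (7/34)·12 + (4/17)·13
     = 125/17

125/17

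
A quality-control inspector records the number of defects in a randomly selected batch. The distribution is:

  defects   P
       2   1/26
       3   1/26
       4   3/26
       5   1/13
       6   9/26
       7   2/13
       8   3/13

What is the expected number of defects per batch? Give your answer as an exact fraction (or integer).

E[X] = (1/26)·2 + (1/26)·3 + (3/26)·4 + (1/13)·5 + (9/26)·6 + (2/13)·7 + (3/13)·8
     = 157/26

157/26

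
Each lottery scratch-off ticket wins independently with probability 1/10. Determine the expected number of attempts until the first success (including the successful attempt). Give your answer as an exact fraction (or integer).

For a geometric distribution, E[trials] = 1/p = 1/(1/10) = 10.

10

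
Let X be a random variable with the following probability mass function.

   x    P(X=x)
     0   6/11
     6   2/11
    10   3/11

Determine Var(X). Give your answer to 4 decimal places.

E[X] = (6/11)·0 + (2/11)·6 + (3/11)·10 = 42/11
E[X²] = (6/11)·0 + (2/11)·36 + (3/11)·100 = 372/11
Var(X) = 372/11 − (42/11)² = 2328/121 ≈ 19.2397

19.2397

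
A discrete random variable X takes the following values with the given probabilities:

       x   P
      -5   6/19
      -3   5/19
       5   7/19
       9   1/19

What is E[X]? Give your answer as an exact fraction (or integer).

E[X] = (6/19)·(-5) + (5/19)·(-3) + (7/19)·5 + (1/19)·9
     = -1/19

-1/19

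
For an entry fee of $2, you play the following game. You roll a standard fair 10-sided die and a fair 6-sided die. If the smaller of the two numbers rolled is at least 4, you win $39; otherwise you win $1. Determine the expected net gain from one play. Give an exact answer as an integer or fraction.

E[payout] = (13/20)·1 + (7/20)·39 = 143/10
Expected profit = 143/10 − 2 = 123/10

123/10 dollars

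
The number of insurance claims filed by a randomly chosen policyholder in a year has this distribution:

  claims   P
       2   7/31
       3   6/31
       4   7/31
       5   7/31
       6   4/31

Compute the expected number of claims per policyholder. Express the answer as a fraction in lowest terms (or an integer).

119/31

E[X] = (7/31)·2 + (6/31)·3 + (7/31)·4 + (7/31)·5 + (4/31)·6
     = 119/31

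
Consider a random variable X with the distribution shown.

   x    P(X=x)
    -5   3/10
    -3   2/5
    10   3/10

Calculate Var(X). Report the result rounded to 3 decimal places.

E[X] = (3/10)·(-5) + (2/5)·(-3) + (3/10)·10 = 3/10
E[X²] = (3/10)·25 + (2/5)·9 + (3/10)·100 = 411/10
Var(X) = 411/10 − (3/10)² = 4101/100 ≈ 41.010

41.010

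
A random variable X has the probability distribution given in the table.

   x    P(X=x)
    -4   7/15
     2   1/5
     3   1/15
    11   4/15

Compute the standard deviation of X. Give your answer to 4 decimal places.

E[X] = 5/3, E[X²] = 617/15
Var(X) = E[X²] − (E[X])² = 617/15 − 25/9 = 1726/45
SD(X) = √(1726/45) ≈ 6.1932

6.1932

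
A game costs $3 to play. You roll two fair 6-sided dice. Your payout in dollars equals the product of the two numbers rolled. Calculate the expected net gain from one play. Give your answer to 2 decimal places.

Distribution of the product of the two numbers rolled: 1 w.p. 1/36, 2 w.p. 1/18, 3 w.p. 1/18, 4 w.p. 1/12, 5 w.p. 1/18, 6 w.p. 1/9, …
E[payout] = (1/36)·1 + (1/18)·2 + (1/18)·3 + (1/12)·4 + (1/18)·5 + (1/9)·6 + (1/18)·8 + (1/36)·9 + (1/18)·10 + (1/9)·12 + (1/18)·15 + (1/36)·16 + (1/18)·18 + (1/18)·20 + (1/18)·24 + (1/36)·25 + (1/18)·30 + (1/36)·36 = 49/4
Expected profit = 49/4 − 3 = 37/4 ≈ $9.25

$9.25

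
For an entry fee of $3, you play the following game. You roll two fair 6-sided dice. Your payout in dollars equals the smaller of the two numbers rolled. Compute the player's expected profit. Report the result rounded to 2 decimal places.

-$0.47

Distribution of the smaller of the two numbers rolled: 1 w.p. 11/36, 2 w.p. 1/4, 3 w.p. 7/36, 4 w.p. 5/36, 5 w.p. 1/12, 6 w.p. 1/36
E[payout] = (11/36)·1 + (1/4)·2 + (7/36)·3 + (5/36)·4 + (1/12)·5 + (1/36)·6 = 91/36
Expected profit = 91/36 − 3 = -17/36 ≈ -$0.47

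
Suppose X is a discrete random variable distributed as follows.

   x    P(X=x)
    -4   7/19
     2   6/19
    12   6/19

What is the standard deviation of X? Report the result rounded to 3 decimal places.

6.629

E[X] = 56/19, E[X²] = 1000/19
Var(X) = E[X²] − (E[X])² = 1000/19 − 3136/361 = 15864/361
SD(X) = √(15864/361) ≈ 6.629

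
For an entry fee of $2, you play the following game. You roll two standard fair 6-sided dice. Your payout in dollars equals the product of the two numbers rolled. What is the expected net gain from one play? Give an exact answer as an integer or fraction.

Distribution of the product of the two numbers rolled: 1 w.p. 1/36, 2 w.p. 1/18, 3 w.p. 1/18, 4 w.p. 1/12, 5 w.p. 1/18, 6 w.p. 1/9, …
E[payout] = (1/36)·1 + (1/18)·2 + (1/18)·3 + (1/12)·4 + (1/18)·5 + (1/9)·6 + (1/18)·8 + (1/36)·9 + (1/18)·10 + (1/9)·12 + (1/18)·15 + (1/36)·16 + (1/18)·18 + (1/18)·20 + (1/18)·24 + (1/36)·25 + (1/18)·30 + (1/36)·36 = 49/4
Expected profit = 49/4 − 2 = 41/4

41/4 dollars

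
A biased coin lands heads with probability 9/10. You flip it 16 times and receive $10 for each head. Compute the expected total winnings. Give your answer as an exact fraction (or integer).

$144

E[#heads] = 16·9/10 = 72/5 (linearity over flips).
E[winnings] = 10·72/5 = 144.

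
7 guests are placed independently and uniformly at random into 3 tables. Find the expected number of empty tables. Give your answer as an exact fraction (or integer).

128/729

Let Xⱼ=1 if table j is empty. P(Xⱼ=1) = ((3-1)/3)^7 = 128/2187.
By linearity, E[#empty] = 3·128/2187 = 128/729.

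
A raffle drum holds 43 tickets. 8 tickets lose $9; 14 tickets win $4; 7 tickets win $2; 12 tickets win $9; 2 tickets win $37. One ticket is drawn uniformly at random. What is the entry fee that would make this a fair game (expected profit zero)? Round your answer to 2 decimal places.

$4.19

E[payout] = (8/43)·(-9) + (14/43)·4 + (7/43)·2 + (12/43)·9 + (2/43)·37 = 180/43
Fair fee = E[payout] = 180/43 ≈ $4.19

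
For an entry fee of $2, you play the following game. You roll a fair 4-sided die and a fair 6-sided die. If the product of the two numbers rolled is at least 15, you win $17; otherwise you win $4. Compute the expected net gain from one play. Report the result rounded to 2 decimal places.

E[payout] = (19/24)·4 + (5/24)·17 = 161/24
Expected profit = 161/24 − 2 = 113/24 ≈ $4.71

$4.71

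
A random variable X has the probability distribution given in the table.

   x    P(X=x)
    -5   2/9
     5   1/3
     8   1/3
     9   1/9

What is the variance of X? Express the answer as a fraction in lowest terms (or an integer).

2138/81

E[X] = (2/9)·(-5) + (1/3)·5 + (1/3)·8 + (1/9)·9 = 38/9
E[X²] = (2/9)·25 + (1/3)·25 + (1/3)·64 + (1/9)·81 = 398/9
Var(X) = 398/9 − (38/9)² = 2138/81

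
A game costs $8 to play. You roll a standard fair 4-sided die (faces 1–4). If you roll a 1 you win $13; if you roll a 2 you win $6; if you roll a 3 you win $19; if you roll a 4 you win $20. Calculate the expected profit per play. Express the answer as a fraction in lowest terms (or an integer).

13/2 dollars

E[payout] = (1/4)·6 + (1/4)·13 + (1/4)·19 + (1/4)·20 = 29/2
Expected profit = 29/2 − 8 = 13/2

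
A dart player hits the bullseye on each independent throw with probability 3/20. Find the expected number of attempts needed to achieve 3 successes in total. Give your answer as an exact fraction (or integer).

20

By linearity (sum of 3 independent geometric waits), E[trials] = 3/p = 3/(3/20) = 20.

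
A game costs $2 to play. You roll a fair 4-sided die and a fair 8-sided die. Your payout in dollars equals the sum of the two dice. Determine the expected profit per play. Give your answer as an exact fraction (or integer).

$5

Distribution of the sum of the two dice: 2 w.p. 1/32, 3 w.p. 1/16, 4 w.p. 3/32, 5 w.p. 1/8, 6 w.p. 1/8, 7 w.p. 1/8, …
E[payout] = (1/32)·2 + (1/16)·3 + (3/32)·4 + (1/8)·5 + (1/8)·6 + (1/8)·7 + (1/8)·8 + (1/8)·9 + (3/32)·10 + (1/16)·11 + (1/32)·12 = 7
Expected profit = 7 − 2 = 5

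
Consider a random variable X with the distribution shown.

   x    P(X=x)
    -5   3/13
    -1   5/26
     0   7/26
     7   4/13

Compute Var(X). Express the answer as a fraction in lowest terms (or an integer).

13781/676

E[X] = (3/13)·(-5) + (5/26)·(-1) + (7/26)·0 + (4/13)·7 = 21/26
E[X²] = (3/13)·25 + (5/26)·1 + (7/26)·0 + (4/13)·49 = 547/26
Var(X) = 547/26 − (21/26)² = 13781/676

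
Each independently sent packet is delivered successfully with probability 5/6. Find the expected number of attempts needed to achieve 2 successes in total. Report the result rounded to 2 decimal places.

By linearity (sum of 2 independent geometric waits), E[trials] = 2/p = 2/(5/6) = 12/5.
≈ 2.40

2.40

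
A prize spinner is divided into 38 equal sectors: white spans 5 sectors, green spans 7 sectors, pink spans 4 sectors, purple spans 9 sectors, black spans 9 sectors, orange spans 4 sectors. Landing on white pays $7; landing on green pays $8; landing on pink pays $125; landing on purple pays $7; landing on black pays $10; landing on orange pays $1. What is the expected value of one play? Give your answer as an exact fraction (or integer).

E[payout] = (5/38)·7 + (7/38)·8 + (4/38)·125 + (9/38)·7 + (9/38)·10 + (4/38)·1 = 374/19

374/19 dollars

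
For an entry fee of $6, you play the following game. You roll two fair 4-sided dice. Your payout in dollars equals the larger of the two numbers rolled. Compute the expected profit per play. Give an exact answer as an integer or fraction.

-23/8 dollars

Distribution of the larger of the two numbers rolled: 1 w.p. 1/16, 2 w.p. 3/16, 3 w.p. 5/16, 4 w.p. 7/16
E[payout] = (1/16)·1 + (3/16)·2 + (5/16)·3 + (7/16)·4 = 25/8
Expected profit = 25/8 − 6 = -23/8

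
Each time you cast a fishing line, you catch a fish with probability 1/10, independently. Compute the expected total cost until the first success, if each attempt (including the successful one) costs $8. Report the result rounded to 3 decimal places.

$80.000

E[#attempts] = 1/p = 10; E[cost] = 8·10 = 80.
≈ 80.000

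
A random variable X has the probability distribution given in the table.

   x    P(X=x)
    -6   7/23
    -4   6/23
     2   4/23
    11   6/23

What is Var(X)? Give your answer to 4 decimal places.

E[X] = (7/23)·(-6) + (6/23)·(-4) + (4/23)·2 + (6/23)·11 = 8/23
E[X²] = (7/23)·36 + (6/23)·16 + (4/23)·4 + (6/23)·121 = 1090/23
Var(X) = 1090/23 − (8/23)² = 25006/529 ≈ 47.2703

47.2703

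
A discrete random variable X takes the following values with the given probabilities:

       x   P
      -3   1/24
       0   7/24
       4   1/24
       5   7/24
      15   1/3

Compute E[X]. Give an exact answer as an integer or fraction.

13/2

E[X] = (1/24)·(-3) + (7/24)·0 + (1/24)·4 + (7/24)·5 + (1/3)·15
     = 13/2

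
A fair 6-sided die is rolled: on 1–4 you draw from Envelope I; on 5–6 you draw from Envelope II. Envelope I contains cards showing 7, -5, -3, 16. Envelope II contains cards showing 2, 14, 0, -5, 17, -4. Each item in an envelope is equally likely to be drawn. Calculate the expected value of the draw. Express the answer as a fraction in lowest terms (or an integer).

E[X | Envelope I] = (7 − 5 − 3 + 16)/4 = 15/4
E[X | Envelope II] = (2 + 14 + 0 − 5 + 17 − 4)/6 = 4
E[X] = (2/3)·15/4 + (1/3)·4 = 23/6

23/6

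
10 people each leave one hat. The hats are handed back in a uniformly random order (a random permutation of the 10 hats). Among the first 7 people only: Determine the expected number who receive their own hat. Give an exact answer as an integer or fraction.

7/10

Let Xᵢ = 1 if person i gets their own hat. For each i, P(Xᵢ=1) = 1/10.
By linearity of expectation, E[X₁+…+X_7] = 7·(1/10) = 7/10.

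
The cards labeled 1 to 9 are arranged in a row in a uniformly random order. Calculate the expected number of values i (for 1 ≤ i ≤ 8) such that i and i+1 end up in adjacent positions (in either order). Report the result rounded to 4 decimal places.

1.7778

For each i ∈ {1,…,8}, let Xᵢ = 1 if i and i+1 are adjacent. P(Xᵢ=1) = 2·(9−1)!/9! = 2/9.
By linearity, E[ΣXᵢ] = (8)·(2/9) = 16/9.
≈ 1.7778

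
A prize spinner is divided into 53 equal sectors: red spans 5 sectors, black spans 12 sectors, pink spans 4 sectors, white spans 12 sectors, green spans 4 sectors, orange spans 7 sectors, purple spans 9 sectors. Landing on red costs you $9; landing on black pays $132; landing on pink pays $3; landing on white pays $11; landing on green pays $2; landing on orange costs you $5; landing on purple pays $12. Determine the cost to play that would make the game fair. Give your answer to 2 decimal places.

$33.28

E[payout] = (5/53)·(-9) + (12/53)·132 + (4/53)·3 + (12/53)·11 + (4/53)·2 + (7/53)·(-5) + (9/53)·12 = 1764/53
Fair fee = E[payout] = 1764/53 ≈ $33.28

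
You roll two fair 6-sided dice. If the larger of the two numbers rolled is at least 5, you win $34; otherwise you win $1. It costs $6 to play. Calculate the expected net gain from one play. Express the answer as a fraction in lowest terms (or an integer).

40/3 dollars

E[payout] = (4/9)·1 + (5/9)·34 = 58/3
Expected profit = 58/3 − 6 = 40/3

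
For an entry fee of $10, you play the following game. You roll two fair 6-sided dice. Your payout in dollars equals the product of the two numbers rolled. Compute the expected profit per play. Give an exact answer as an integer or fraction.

Distribution of the product of the two numbers rolled: 1 w.p. 1/36, 2 w.p. 1/18, 3 w.p. 1/18, 4 w.p. 1/12, 5 w.p. 1/18, 6 w.p. 1/9, …
E[payout] = (1/36)·1 + (1/18)·2 + (1/18)·3 + (1/12)·4 + (1/18)·5 + (1/9)·6 + (1/18)·8 + (1/36)·9 + (1/18)·10 + (1/9)·12 + (1/18)·15 + (1/36)·16 + (1/18)·18 + (1/18)·20 + (1/18)·24 + (1/36)·25 + (1/18)·30 + (1/36)·36 = 49/4
Expected profit = 49/4 − 10 = 9/4

9/4 dollars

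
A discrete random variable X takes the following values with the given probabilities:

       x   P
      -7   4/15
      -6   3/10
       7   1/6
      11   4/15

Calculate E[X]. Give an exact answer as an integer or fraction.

13/30

E[X] = (4/15)·(-7) + (3/10)·(-6) + (1/6)·7 + (4/15)·11
     = 13/30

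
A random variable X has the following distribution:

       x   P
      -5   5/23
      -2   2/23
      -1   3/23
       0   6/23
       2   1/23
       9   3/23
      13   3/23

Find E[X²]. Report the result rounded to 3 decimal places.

38.696

E[X²] = (5/23)·25 + (2/23)·4 + (3/23)·1 + (6/23)·0 + (1/23)·4 + (3/23)·81 + (3/23)·169
     = 890/23 ≈ 38.696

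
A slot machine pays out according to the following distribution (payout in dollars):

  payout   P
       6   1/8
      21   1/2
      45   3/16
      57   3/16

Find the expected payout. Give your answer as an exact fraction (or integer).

E[X] = (1/8)·6 + (1/2)·21 + (3/16)·45 + (3/16)·57
     = 243/8

243/8 dollars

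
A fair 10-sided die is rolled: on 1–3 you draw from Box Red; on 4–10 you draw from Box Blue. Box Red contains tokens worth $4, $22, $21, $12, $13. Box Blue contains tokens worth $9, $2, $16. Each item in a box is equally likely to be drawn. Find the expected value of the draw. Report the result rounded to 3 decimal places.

E[X | Box Red] = (4 + 22 + 21 + 12 + 13)/5 = 72/5
E[X | Box Blue] = (9 + 2 + 16)/3 = 9
E[X] = (3/10)·72/5 + (7/10)·9 = 531/50 ≈ 10.620

$10.620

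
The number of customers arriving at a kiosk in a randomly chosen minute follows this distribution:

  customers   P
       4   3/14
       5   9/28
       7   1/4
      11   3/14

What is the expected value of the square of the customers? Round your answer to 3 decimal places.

49.643

E[X²] = (3/14)·16 + (9/28)·25 + (1/4)·49 + (3/14)·121
     = 695/14 ≈ 49.643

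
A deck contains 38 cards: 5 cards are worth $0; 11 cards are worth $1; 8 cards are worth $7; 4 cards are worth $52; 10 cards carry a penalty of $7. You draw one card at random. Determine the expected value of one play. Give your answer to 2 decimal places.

$5.39

E[payout] = (5/38)·0 + (11/38)·1 + (8/38)·7 + (4/38)·52 + (10/38)·(-7) = 205/38
≈ $5.39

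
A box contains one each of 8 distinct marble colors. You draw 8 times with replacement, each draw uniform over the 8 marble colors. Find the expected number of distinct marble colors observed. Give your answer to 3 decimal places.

5.251

Let Xⱼ=1 if type j appears at least once. P(Xⱼ=1) = 1 − ((8−1)/8)^8 = 11012415/16777216.
E[#distinct] = 8·11012415/16777216 = 11012415/2097152.
≈ 5.251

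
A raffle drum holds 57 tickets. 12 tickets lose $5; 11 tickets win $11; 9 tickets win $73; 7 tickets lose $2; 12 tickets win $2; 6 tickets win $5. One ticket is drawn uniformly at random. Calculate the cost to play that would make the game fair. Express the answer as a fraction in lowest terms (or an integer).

E[payout] = (12/57)·(-5) + (11/57)·11 + (9/57)·73 + (7/57)·(-2) + (12/57)·2 + (6/57)·5 = 758/57
Fair fee = E[payout] = 758/57

758/57 dollars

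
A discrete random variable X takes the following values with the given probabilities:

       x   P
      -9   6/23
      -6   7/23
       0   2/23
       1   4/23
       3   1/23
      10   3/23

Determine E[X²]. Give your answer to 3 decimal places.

45.696

E[X²] = (6/23)·81 + (7/23)·36 + (2/23)·0 + (4/23)·1 + (1/23)·9 + (3/23)·100
     = 1051/23 ≈ 45.696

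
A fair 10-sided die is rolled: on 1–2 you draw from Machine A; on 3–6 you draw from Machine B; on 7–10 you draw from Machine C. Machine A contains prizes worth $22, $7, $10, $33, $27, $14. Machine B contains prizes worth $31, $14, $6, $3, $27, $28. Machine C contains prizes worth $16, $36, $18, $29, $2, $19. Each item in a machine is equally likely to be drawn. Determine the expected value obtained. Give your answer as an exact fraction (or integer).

571/30 dollars

E[X | Machine A] = (22 + 7 + 10 + 33 + 27 + 14)/6 = 113/6
E[X | Machine B] = (31 + 14 + 6 + 3 + 27 + 28)/6 = 109/6
E[X | Machine C] = (16 + 36 + 18 + 29 + 2 + 19)/6 = 20
E[X] = (1/5)·113/6 + (2/5)·109/6 + (2/5)·20 = 571/30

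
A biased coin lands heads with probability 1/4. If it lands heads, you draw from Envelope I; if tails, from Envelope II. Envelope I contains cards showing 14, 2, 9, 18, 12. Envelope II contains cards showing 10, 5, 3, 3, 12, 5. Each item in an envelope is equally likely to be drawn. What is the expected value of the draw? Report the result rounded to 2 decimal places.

E[X | Envelope I] = (14 + 2 + 9 + 18 + 12)/5 = 11
E[X | Envelope II] = (10 + 5 + 3 + 3 + 12 + 5)/6 = 19/3
E[X] = (1/4)·11 + (3/4)·19/3 = 15/2 ≈ 7.50

7.50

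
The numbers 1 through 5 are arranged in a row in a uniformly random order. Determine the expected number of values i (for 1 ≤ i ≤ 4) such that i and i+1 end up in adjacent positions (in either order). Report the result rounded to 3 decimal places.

1.600

For each i ∈ {1,…,4}, let Xᵢ = 1 if i and i+1 are adjacent. P(Xᵢ=1) = 2·(5−1)!/5! = 2/5.
By linearity, E[ΣXᵢ] = (4)·(2/5) = 8/5.
≈ 1.600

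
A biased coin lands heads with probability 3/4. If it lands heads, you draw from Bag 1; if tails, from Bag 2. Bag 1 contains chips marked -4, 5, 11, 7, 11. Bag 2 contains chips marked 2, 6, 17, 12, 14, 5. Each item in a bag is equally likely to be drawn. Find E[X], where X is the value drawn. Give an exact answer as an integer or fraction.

41/6

E[X | Bag 1] = (-4 + 5 + 11 + 7 + 11)/5 = 6
E[X | Bag 2] = (2 + 6 + 17 + 12 + 14 + 5)/6 = 28/3
E[X] = (3/4)·6 + (1/4)·28/3 = 41/6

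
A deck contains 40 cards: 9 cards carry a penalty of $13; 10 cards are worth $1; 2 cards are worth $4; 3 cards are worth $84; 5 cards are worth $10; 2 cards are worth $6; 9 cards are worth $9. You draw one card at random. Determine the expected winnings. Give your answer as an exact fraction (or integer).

E[payout] = (9/40)·(-13) + (10/40)·1 + (2/40)·4 + (3/40)·84 + (5/40)·10 + (2/40)·6 + (9/40)·9 = 37/5

37/5 dollars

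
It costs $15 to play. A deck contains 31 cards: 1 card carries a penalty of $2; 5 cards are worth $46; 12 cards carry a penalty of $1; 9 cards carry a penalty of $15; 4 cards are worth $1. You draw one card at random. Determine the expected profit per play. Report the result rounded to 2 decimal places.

-$12.26

E[payout] = (1/31)·(-2) + (5/31)·46 + (12/31)·(-1) + (9/31)·(-15) + (4/31)·1 = 85/31
Expected profit = 85/31 − 15 = -380/31 ≈ -$12.26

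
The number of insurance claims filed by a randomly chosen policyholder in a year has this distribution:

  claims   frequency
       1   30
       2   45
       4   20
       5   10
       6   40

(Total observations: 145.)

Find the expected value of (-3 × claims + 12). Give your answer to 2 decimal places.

Total = 145, so P(claims=1) = 30/145, etc.
E[-3x+12] = (6/29)·9 + (9/29)·6 + (4/29)·0 + (2/29)·(-3) + (8/29)·(-6)
     = 54/29 ≈ 1.86

1.86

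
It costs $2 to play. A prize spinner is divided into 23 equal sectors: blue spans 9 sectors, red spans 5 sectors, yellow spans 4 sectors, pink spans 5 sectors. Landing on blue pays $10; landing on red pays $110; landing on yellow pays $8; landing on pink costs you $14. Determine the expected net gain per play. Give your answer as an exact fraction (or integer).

E[payout] = (9/23)·10 + (5/23)·110 + (4/23)·8 + (5/23)·(-14) = 602/23
Expected profit = 602/23 − 2 = 556/23

556/23 dollars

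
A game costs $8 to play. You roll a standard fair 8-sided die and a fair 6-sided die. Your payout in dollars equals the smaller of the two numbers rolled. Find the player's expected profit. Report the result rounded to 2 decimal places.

-$5.23

Distribution of the smaller of the two numbers rolled: 1 w.p. 13/48, 2 w.p. 11/48, 3 w.p. 3/16, 4 w.p. 7/48, 5 w.p. 5/48, 6 w.p. 1/16
E[payout] = (13/48)·1 + (11/48)·2 + (3/16)·3 + (7/48)·4 + (5/48)·5 + (1/16)·6 = 133/48
Expected profit = 133/48 − 8 = -251/48 ≈ -$5.23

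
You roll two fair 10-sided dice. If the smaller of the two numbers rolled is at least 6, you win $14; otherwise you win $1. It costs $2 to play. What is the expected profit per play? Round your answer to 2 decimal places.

$2.25

E[payout] = (3/4)·1 + (1/4)·14 = 17/4
Expected profit = 17/4 − 2 = 9/4 ≈ $2.25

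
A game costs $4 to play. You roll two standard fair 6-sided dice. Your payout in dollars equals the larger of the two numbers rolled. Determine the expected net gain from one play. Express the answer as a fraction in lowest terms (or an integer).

17/36 dollars

Distribution of the larger of the two numbers rolled: 1 w.p. 1/36, 2 w.p. 1/12, 3 w.p. 5/36, 4 w.p. 7/36, 5 w.p. 1/4, 6 w.p. 11/36
E[payout] = (1/36)·1 + (1/12)·2 + (5/36)·3 + (7/36)·4 + (1/4)·5 + (11/36)·6 = 161/36
Expected profit = 161/36 − 4 = 17/36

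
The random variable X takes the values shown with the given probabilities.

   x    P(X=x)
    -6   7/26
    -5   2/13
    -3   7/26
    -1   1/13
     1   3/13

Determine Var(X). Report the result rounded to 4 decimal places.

7.0370

E[X] = (7/26)·(-6) + (2/13)·(-5) + (7/26)·(-3) + (1/13)·(-1) + (3/13)·1 = -79/26
E[X²] = (7/26)·36 + (2/13)·25 + (7/26)·9 + (1/13)·1 + (3/13)·1 = 423/26
Var(X) = 423/26 − (-79/26)² = 4757/676 ≈ 7.0370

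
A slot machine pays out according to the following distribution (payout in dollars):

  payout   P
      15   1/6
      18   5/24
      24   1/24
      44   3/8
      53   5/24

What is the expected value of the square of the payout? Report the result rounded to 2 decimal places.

1440.21

E[X²] = (1/6)·225 + (5/24)·324 + (1/24)·576 + (3/8)·1936 + (5/24)·2809
     = 34565/24 ≈ 1440.21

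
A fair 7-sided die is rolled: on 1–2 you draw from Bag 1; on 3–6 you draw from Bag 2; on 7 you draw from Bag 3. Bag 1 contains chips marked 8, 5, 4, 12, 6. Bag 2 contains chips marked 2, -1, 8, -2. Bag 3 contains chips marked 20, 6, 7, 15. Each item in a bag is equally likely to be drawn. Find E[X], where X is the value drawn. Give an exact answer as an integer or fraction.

E[X | Bag 1] = (8 + 5 + 4 + 12 + 6)/5 = 7
E[X | Bag 2] = (2 − 1 + 8 − 2)/4 = 7/4
E[X | Bag 3] = (20 + 6 + 7 + 15)/4 = 12
E[X] = (2/7)·7 + (4/7)·7/4 + (1/7)·12 = 33/7

33/7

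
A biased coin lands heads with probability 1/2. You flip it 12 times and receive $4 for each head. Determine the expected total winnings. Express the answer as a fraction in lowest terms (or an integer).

E[#heads] = 12·1/2 = 6 (linearity over flips).
E[winnings] = 4·6 = 24.

$24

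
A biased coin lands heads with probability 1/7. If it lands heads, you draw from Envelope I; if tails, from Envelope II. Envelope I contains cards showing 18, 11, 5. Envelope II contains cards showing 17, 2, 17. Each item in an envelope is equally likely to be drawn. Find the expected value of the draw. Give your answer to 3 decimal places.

11.905

E[X | Envelope I] = (18 + 11 + 5)/3 = 34/3
E[X | Envelope II] = (17 + 2 + 17)/3 = 12
E[X] = (1/7)·34/3 + (6/7)·12 = 250/21 ≈ 11.905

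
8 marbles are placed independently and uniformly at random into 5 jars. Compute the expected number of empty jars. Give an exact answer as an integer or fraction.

Let Xⱼ=1 if jar j is empty. P(Xⱼ=1) = ((5-1)/5)^8 = 65536/390625.
By linearity, E[#empty] = 5·65536/390625 = 65536/78125.

65536/78125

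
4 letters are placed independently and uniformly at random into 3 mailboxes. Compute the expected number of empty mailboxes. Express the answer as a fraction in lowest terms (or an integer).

Let Xⱼ=1 if mailbox j is empty. P(Xⱼ=1) = ((3-1)/3)^4 = 16/81.
By linearity, E[#empty] = 3·16/81 = 16/27.

16/27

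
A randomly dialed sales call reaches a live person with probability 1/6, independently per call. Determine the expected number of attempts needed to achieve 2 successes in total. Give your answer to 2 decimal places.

12.00

By linearity (sum of 2 independent geometric waits), E[trials] = 2/p = 2/(1/6) = 12.
≈ 12.00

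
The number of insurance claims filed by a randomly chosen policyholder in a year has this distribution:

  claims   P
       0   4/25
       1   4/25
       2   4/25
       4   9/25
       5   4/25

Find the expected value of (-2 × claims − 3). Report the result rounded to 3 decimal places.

E[-2x-3] = (4/25)·(-3) + (4/25)·(-5) + (4/25)·(-7) + (9/25)·(-11) + (4/25)·(-13)
     = -211/25 ≈ -8.440

-8.440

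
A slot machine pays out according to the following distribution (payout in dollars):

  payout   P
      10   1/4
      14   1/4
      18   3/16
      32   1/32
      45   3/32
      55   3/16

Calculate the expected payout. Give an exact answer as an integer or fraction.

797/32 dollars

E[X] = (1/4)·10 + (1/4)·14 + (3/16)·18 + (1/32)·32 + (3/32)·45 + (3/16)·55
     = 797/32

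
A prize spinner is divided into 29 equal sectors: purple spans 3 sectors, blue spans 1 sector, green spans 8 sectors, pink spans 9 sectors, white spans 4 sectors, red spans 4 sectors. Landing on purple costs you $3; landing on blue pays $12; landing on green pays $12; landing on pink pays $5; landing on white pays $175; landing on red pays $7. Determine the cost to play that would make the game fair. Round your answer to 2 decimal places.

E[payout] = (3/29)·(-3) + (1/29)·12 + (8/29)·12 + (9/29)·5 + (4/29)·175 + (4/29)·7 = 872/29
Fair fee = E[payout] = 872/29 ≈ $30.07

$30.07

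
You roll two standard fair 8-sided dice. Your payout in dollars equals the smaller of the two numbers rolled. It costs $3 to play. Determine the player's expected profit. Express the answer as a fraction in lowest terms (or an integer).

3/16 dollars

Distribution of the smaller of the two numbers rolled: 1 w.p. 15/64, 2 w.p. 13/64, 3 w.p. 11/64, 4 w.p. 9/64, 5 w.p. 7/64, 6 w.p. 5/64, …
E[payout] = (15/64)·1 + (13/64)·2 + (11/64)·3 + (9/64)·4 + (7/64)·5 + (5/64)·6 + (3/64)·7 + (1/64)·8 = 51/16
Expected profit = 51/16 − 3 = 3/16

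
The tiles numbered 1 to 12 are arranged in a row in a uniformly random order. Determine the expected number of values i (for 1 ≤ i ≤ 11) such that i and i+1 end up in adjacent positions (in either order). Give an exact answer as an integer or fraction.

11/6

For each i ∈ {1,…,11}, let Xᵢ = 1 if i and i+1 are adjacent. P(Xᵢ=1) = 2·(12−1)!/12! = 2/12.
By linearity, E[ΣXᵢ] = (11)·(2/12) = 11/6.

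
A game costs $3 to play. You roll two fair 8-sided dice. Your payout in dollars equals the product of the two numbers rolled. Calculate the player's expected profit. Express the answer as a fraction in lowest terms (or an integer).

Distribution of the product of the two numbers rolled: 1 w.p. 1/64, 2 w.p. 1/32, 3 w.p. 1/32, 4 w.p. 3/64, 5 w.p. 1/32, 6 w.p. 1/16, …
E[payout] = (1/64)·1 + (1/32)·2 + (1/32)·3 + (3/64)·4 + (1/32)·5 + (1/16)·6 + (1/32)·7 + (1/16)·8 + (1/64)·9 + (1/32)·10 + (1/16)·12 + (1/32)·14 + (1/32)·15 + (3/64)·16 + (1/32)·18 + (1/32)·20 + (1/32)·21 + (1/16)·24 + (1/64)·25 + (1/32)·28 + (1/32)·30 + (1/32)·32 + (1/32)·35 + (1/64)·36 + (1/32)·40 + (1/32)·42 + (1/32)·48 + (1/64)·49 + (1/32)·56 + (1/64)·64 = 81/4
Expected profit = 81/4 − 3 = 69/4

69/4 dollars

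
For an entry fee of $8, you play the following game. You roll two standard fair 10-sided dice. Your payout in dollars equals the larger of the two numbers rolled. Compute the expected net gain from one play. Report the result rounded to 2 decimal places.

-$0.85

Distribution of the larger of the two numbers rolled: 1 w.p. 1/100, 2 w.p. 3/100, 3 w.p. 1/20, 4 w.p. 7/100, 5 w.p. 9/100, 6 w.p. 11/100, …
E[payout] = (1/100)·1 + (3/100)·2 + (1/20)·3 + (7/100)·4 + (9/100)·5 + (11/100)·6 + (13/100)·7 + (3/20)·8 + (17/100)·9 + (19/100)·10 = 143/20
Expected profit = 143/20 − 8 = -17/20 ≈ -$0.85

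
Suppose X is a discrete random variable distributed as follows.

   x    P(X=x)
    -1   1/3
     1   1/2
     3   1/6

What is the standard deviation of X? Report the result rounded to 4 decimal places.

E[X] = 2/3, E[X²] = 7/3
Var(X) = E[X²] − (E[X])² = 7/3 − 4/9 = 17/9
SD(X) = √(17/9) ≈ 1.3744

1.3744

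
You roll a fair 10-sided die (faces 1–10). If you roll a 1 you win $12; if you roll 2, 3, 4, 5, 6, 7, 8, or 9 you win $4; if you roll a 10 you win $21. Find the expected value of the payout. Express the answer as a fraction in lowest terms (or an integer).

E[payout] = (4/5)·4 + (1/10)·12 + (1/10)·21 = 13/2

13/2 dollars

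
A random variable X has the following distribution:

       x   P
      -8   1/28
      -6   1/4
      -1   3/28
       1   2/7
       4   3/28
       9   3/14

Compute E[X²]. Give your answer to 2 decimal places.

E[X²] = (1/28)·64 + (1/4)·36 + (3/28)·1 + (2/7)·1 + (3/28)·16 + (3/14)·81
     = 123/4 ≈ 30.75

30.75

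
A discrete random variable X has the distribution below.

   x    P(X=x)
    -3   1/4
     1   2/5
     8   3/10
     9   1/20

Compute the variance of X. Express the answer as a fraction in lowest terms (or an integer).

393/20

E[X] = (1/4)·(-3) + (2/5)·1 + (3/10)·8 + (1/20)·9 = 5/2
E[X²] = (1/4)·9 + (2/5)·1 + (3/10)·64 + (1/20)·81 = 259/10
Var(X) = 259/10 − (5/2)² = 393/20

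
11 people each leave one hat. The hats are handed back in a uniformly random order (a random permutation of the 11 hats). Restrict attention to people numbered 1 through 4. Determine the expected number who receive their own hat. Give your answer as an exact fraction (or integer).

4/11

Let Xᵢ = 1 if person i gets their own hat. For each i, P(Xᵢ=1) = 1/11.
By linearity of expectation, E[X₁+…+X_4] = 4·(1/11) = 4/11.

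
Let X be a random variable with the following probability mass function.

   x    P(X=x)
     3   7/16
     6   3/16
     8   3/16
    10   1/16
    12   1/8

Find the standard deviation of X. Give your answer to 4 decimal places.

3.1912

E[X] = 97/16, E[X²] = 751/16
Var(X) = E[X²] − (E[X])² = 751/16 − 9409/256 = 2607/256
SD(X) = √(2607/256) ≈ 3.1912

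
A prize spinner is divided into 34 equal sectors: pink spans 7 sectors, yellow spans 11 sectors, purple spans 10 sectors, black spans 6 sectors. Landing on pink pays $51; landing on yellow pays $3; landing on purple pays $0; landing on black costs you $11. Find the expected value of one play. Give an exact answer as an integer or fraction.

E[payout] = (7/34)·51 + (11/34)·3 + (10/34)·0 + (6/34)·(-11) = 162/17

162/17 dollars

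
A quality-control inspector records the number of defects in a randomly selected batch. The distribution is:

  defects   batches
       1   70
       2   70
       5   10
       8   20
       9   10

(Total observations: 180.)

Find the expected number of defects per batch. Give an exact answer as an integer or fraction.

Total = 180, so P(defects=1) = 70/180, etc.
E[X] = (7/18)·1 + (7/18)·2 + (1/18)·5 + (1/9)·8 + (1/18)·9
     = 17/6

17/6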